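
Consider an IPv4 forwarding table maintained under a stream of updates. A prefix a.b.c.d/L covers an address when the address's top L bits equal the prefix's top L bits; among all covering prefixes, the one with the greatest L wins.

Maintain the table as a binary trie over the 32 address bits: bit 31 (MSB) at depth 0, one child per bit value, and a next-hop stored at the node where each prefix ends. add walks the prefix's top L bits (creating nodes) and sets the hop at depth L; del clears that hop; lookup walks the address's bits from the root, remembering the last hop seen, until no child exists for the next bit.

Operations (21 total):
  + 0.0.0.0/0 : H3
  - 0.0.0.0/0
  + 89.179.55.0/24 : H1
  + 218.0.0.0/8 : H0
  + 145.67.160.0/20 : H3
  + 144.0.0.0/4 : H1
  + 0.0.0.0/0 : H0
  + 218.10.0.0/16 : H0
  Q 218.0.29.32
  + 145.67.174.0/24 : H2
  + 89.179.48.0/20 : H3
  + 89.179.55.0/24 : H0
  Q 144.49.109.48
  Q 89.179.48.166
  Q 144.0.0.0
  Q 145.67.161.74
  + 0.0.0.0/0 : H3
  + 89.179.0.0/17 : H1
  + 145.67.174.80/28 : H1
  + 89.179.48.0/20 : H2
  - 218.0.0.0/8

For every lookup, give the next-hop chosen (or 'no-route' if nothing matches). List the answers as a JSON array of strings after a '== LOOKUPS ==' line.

Trace:
  + 0.0.0.0/0 (H3) depth=0
  - 0.0.0.0/0 clear@0
  + 89.179.55.0/24 (H1) depth=24
  + 218.0.0.0/8 (H0) depth=8
  + 145.67.160.0/20 (H3) depth=20
  + 144.0.0.0/4 (H1) depth=4
  + 0.0.0.0/0 (H0) depth=0
  + 218.10.0.0/16 (H0) depth=16
  lookup 218.0.29.32: bits 110110100000 walk d0:H0→d1:-→d2:-→d3:-→d4:-→d5:-→d6:-→d7:-→d8:H0→d9:-→d10:-→d11:-→d12:- -> H0
  + 145.67.174.0/24 (H2) depth=24
  + 89.179.48.0/20 (H3) depth=20
  + 89.179.55.0/24 (H0) depth=24
  lookup 144.49.109.48: bits 1001000 walk d0:H0→d1:-→d2:-→d3:-→d4:H1→d5:-→d6:-→d7:- -> H1
  lookup 89.179.48.166: bits 010110011011001100110 walk d0:H0→d1:-→d2:-→d3:-→d4:-→d5:-→d6:-→d7:-→d8:-→d9:-→d10:-→d11:-→d12:-→d13:-→d14:-→d15:-→d16:-→d17:-→d18:-→d19:-→d20:H3→d21:- -> H3
  lookup 144.0.0.0: bits 1001000 walk d0:H0→d1:-→d2:-→d3:-→d4:H1→d5:-→d6:-→d7:- -> H1
  lookup 145.67.161.74: bits 10010001010000111010 walk d0:H0→d1:-→d2:-→d3:-→d4:H1→d5:-→d6:-→d7:-→d8:-→d9:-→d10:-→d11:-→d12:-→d13:-→d14:-→d15:-→d16:-→d17:-→d18:-→d19:-→d20:H3 -> H3
  + 0.0.0.0/0 (H3) depth=0
  + 89.179.0.0/17 (H1) depth=17
  + 145.67.174.80/28 (H1) depth=28
  + 89.179.48.0/20 (H2) depth=20
  - 218.0.0.0/8 clear@8

== LOOKUPS ==
["H0","H1","H3","H1","H3"]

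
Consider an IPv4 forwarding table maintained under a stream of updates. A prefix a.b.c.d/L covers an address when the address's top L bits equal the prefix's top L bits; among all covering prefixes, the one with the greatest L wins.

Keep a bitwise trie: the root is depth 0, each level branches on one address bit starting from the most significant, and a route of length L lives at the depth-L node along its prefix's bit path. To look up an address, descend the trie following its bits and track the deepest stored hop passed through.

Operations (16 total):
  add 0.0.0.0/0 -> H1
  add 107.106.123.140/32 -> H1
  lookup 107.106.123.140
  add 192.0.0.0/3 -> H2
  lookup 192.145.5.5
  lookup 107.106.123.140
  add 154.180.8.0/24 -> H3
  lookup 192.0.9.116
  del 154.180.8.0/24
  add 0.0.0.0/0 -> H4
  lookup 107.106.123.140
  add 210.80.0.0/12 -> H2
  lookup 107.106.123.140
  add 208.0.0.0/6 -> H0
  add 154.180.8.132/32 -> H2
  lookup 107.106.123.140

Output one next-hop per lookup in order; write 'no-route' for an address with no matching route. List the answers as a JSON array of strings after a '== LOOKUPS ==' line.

Trace:
  add 0.0.0.0/0 -> H1 at depth 0
  add 107.106.123.140/32 -> H1 at depth 32
  lookup 107.106.123.140: bits 01101011011010100111101110001100 walk d0:H1→d1:-→d2:-→d3:-→d4:-→d5:-→d6:-→d7:-→d8:-→d9:-→d10:-→d11:-→d12:-→d13:-→d14:-→d15:-→d16:-→d17:-→d18:-→d19:-→d20:-→d21:-→d22:-→d23:-→d24:-→d25:-→d26:-→d27:-→d28:-→d29:-→d30:-→d31:-→d32:H1 -> H1
  add 192.0.0.0/3 -> H2 at depth 3
  lookup 192.145.5.5: bits 110 walk d0:H1→d1:-→d2:-→d3:H2 -> H2
  lookup 107.106.123.140: bits 01101011011010100111101110001100 walk d0:H1→d1:-→d2:-→d3:-→d4:-→d5:-→d6:-→d7:-→d8:-→d9:-→d10:-→d11:-→d12:-→d13:-→d14:-→d15:-→d16:-→d17:-→d18:-→d19:-→d20:-→d21:-→d22:-→d23:-→d24:-→d25:-→d26:-→d27:-→d28:-→d29:-→d30:-→d31:-→d32:H1 -> H1
  add 154.180.8.0/24 -> H3 at depth 24
  lookup 192.0.9.116: bits 110 walk d0:H1→d1:-→d2:-→d3:H2 -> H2
  del 154.180.8.0/24 (clear depth 24)
  add 0.0.0.0/0 -> H4 at depth 0
  lookup 107.106.123.140: bits 01101011011010100111101110001100 walk d0:H4→d1:-→d2:-→d3:-→d4:-→d5:-→d6:-→d7:-→d8:-→d9:-→d10:-→d11:-→d12:-→d13:-→d14:-→d15:-→d16:-→d17:-→d18:-→d19:-→d20:-→d21:-→d22:-→d23:-→d24:-→d25:-→d26:-→d27:-→d28:-→d29:-→d30:-→d31:-→d32:H1 -> H1
  add 210.80.0.0/12 -> H2 at depth 12
  lookup 107.106.123.140: bits 01101011011010100111101110001100 walk d0:H4→d1:-→d2:-→d3:-→d4:-→d5:-→d6:-→d7:-→d8:-→d9:-→d10:-→d11:-→d12:-→d13:-→d14:-→d15:-→d16:-→d17:-→d18:-→d19:-→d20:-→d21:-→d22:-→d23:-→d24:-→d25:-→d26:-→d27:-→d28:-→d29:-→d30:-→d31:-→d32:H1 -> H1
  add 208.0.0.0/6 -> H0 at depth 6
  add 154.180.8.132/32 -> H2 at depth 32
  lookup 107.106.123.140: bits 01101011011010100111101110001100 walk d0:H4→d1:-→d2:-→d3:-→d4:-→d5:-→d6:-→d7:-→d8:-→d9:-→d10:-→d11:-→d12:-→d13:-→d14:-→d15:-→d16:-→d17:-→d18:-→d19:-→d20:-→d21:-→d22:-→d23:-→d24:-→d25:-→d26:-→d27:-→d28:-→d29:-→d30:-→d31:-→d32:H1 -> H1

== LOOKUPS ==
["H1","H2","H1","H2","H1","H1","H1"]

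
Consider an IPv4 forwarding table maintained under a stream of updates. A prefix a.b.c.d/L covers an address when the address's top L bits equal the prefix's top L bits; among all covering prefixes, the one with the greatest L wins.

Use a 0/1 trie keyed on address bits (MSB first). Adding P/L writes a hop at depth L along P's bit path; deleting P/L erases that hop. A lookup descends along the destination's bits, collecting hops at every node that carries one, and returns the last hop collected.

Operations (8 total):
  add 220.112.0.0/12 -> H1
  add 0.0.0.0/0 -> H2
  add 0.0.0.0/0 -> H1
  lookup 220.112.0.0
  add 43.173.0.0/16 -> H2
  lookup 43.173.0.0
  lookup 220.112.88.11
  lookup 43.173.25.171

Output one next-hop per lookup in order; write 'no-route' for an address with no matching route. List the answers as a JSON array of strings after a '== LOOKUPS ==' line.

Apply in order:
  add 220.112.0.0/12 -> H1 at depth 12
  add 0.0.0.0/0 -> H2 at depth 0
  add 0.0.0.0/0 -> H1 at depth 0
  lookup 220.112.0.0: bits 110111000111 walk d0:H1→d1:-→d2:-→d3:-→d4:-→d5:-→d6:-→d7:-→d8:-→d9:-→d10:-→d11:-→d12:H1 -> H1
  add 43.173.0.0/16 -> H2 at depth 16
  lookup 43.173.0.0: bits 0010101110101101 walk d0:H1→d1:-→d2:-→d3:-→d4:-→d5:-→d6:-→d7:-→d8:-→d9:-→d10:-→d11:-→d12:-→d13:-→d14:-→d15:-→d16:H2 -> H2
  lookup 220.112.88.11: bits 110111000111 walk d0:H1→d1:-→d2:-→d3:-→d4:-→d5:-→d6:-→d7:-→d8:-→d9:-→d10:-→d11:-→d12:H1 -> H1
  lookup 43.173.25.171: bits 0010101110101101 walk d0:H1→d1:-→d2:-→d3:-→d4:-→d5:-→d6:-→d7:-→d8:-→d9:-→d10:-→d11:-→d12:-→d13:-→d14:-→d15:-→d16:H2 -> H2

== LOOKUPS ==
["H1","H2","H1","H2"]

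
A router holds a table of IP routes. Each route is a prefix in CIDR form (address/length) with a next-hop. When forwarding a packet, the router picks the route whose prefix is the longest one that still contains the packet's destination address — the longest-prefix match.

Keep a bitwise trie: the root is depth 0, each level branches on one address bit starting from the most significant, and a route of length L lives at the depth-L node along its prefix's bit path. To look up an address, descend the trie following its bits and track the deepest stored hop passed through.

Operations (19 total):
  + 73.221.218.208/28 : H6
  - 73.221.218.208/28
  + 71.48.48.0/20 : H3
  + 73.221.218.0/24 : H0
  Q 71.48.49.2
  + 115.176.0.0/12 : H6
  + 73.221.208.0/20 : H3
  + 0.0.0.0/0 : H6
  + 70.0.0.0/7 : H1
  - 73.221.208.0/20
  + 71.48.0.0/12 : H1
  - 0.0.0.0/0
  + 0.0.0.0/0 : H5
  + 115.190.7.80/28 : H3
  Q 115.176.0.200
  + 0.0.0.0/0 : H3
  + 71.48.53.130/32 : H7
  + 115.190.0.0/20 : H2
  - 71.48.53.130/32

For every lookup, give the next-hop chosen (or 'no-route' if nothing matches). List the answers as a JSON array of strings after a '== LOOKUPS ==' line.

Trace:
  add 73.221.218.208/28 -> H6 at depth 28
  - 73.221.218.208/28 clear@28
  add 71.48.48.0/20 -> H3 at depth 20
  add 73.221.218.0/24 -> H0 at depth 24
  ? 71.48.49.2  path d0:-→d1:-→d2:-→d3:-→d4:-→d5:-→d6:-→d7:-→d8:-→d9:-→d10:-→d11:-→d12:-→d13:-→d14:-→d15:-→d16:-→d17:-→d18:-→d19:-→d20:H3  best=H3
  add 115.176.0.0/12 -> H6 at depth 12
  add 73.221.208.0/20 -> H3 at depth 20
  add 0.0.0.0/0 -> H6 at depth 0
  add 70.0.0.0/7 -> H1 at depth 7
  - 73.221.208.0/20 clear@20
  add 71.48.0.0/12 -> H1 at depth 12
  - 0.0.0.0/0 clear@0
  add 0.0.0.0/0 -> H5 at depth 0
  add 115.190.7.80/28 -> H3 at depth 28
  ? 115.176.0.200  path d0:H5→d1:-→d2:-→d3:-→d4:-→d5:-→d6:-→d7:-→d8:-→d9:-→d10:-→d11:-→d12:H6  best=H6
  add 0.0.0.0/0 -> H3 at depth 0
  add 71.48.53.130/32 -> H7 at depth 32
  add 115.190.0.0/20 -> H2 at depth 20
  - 71.48.53.130/32 clear@32

== LOOKUPS ==
["H3","H6"]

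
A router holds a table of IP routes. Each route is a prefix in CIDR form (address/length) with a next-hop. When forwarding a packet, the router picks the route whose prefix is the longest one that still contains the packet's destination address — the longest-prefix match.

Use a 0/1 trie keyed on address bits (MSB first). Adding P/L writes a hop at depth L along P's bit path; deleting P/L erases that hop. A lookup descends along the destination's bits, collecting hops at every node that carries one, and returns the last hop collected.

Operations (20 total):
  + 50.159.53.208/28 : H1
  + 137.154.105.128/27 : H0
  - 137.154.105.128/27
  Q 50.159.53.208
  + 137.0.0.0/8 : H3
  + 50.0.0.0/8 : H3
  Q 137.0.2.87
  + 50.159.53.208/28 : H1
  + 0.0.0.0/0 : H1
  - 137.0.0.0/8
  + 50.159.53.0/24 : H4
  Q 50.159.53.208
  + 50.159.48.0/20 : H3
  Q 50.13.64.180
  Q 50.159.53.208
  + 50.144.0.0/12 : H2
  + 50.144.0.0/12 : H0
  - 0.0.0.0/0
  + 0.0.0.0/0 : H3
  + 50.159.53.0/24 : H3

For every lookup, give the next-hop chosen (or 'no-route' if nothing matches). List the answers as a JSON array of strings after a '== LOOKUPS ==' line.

Trace:
  + 50.159.53.208/28 (H1) depth=28
  + 137.154.105.128/27 (H0) depth=27
  del 137.154.105.128/27 (clear depth 27)
  lookup 50.159.53.208: bits 0011001010011111001101011101 walk d0:-→d1:-→d2:-→d3:-→d4:-→d5:-→d6:-→d7:-→d8:-→d9:-→d10:-→d11:-→d12:-→d13:-→d14:-→d15:-→d16:-→d17:-→d18:-→d19:-→d20:-→d21:-→d22:-→d23:-→d24:-→d25:-→d26:-→d27:-→d28:H1 -> H1
  + 137.0.0.0/8 (H3) depth=8
  + 50.0.0.0/8 (H3) depth=8
  lookup 137.0.2.87: bits 10001001 walk d0:-→d1:-→d2:-→d3:-→d4:-→d5:-→d6:-→d7:-→d8:H3 -> H3
  + 50.159.53.208/28 (H1) depth=28
  + 0.0.0.0/0 (H1) depth=0
  del 137.0.0.0/8 (clear depth 8)
  + 50.159.53.0/24 (H4) depth=24
  lookup 50.159.53.208: bits 0011001010011111001101011101 walk d0:H1→d1:-→d2:-→d3:-→d4:-→d5:-→d6:-→d7:-→d8:H3→d9:-→d10:-→d11:-→d12:-→d13:-→d14:-→d15:-→d16:-→d17:-→d18:-→d19:-→d20:-→d21:-→d22:-→d23:-→d24:H4→d25:-→d26:-→d27:-→d28:H1 -> H1
  + 50.159.48.0/20 (H3) depth=20
  lookup 50.13.64.180: bits 00110010 walk d0:H1→d1:-→d2:-→d3:-→d4:-→d5:-→d6:-→d7:-→d8:H3 -> H3
  lookup 50.159.53.208: bits 0011001010011111001101011101 walk d0:H1→d1:-→d2:-→d3:-→d4:-→d5:-→d6:-→d7:-→d8:H3→d9:-→d10:-→d11:-→d12:-→d13:-→d14:-→d15:-→d16:-→d17:-→d18:-→d19:-→d20:H3→d21:-→d22:-→d23:-→d24:H4→d25:-→d26:-→d27:-→d28:H1 -> H1
  + 50.144.0.0/12 (H2) depth=12
  + 50.144.0.0/12 (H0) depth=12
  del 0.0.0.0/0 (clear depth 0)
  + 0.0.0.0/0 (H3) depth=0
  + 50.159.53.0/24 (H3) depth=24

== LOOKUPS ==
["H1","H3","H1","H3","H1"]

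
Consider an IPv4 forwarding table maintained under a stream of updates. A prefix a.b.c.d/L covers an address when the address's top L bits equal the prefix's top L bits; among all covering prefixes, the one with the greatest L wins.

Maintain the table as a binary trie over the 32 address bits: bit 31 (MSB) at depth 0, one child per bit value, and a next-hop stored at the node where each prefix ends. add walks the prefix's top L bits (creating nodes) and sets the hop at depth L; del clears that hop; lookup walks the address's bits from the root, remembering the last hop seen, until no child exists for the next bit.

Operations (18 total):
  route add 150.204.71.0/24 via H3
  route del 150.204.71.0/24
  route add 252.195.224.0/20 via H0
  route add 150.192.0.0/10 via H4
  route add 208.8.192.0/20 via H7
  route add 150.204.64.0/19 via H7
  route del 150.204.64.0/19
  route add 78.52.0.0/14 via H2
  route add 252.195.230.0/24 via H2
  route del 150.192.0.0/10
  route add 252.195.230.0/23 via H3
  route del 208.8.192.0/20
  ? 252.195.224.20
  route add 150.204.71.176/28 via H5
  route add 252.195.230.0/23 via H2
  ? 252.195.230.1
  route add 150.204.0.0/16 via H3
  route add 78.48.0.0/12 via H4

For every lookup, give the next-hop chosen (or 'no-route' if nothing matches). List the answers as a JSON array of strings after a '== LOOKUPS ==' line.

Apply in order:
  add 150.204.71.0/24 -> H3 at depth 24
  - 150.204.71.0/24 clear@24
  add 252.195.224.0/20 -> H0 at depth 20
  add 150.192.0.0/10 -> H4 at depth 10
  add 208.8.192.0/20 -> H7 at depth 20
  add 150.204.64.0/19 -> H7 at depth 19
  - 150.204.64.0/19 clear@19
  add 78.52.0.0/14 -> H2 at depth 14
  add 252.195.230.0/24 -> H2 at depth 24
  - 150.192.0.0/10 clear@10
  add 252.195.230.0/23 -> H3 at depth 23
  - 208.8.192.0/20 clear@20
  Q 252.195.224.20: descend 111111001100001111100 ; hops seen [H0] ; pick H0
  add 150.204.71.176/28 -> H5 at depth 28
  add 252.195.230.0/23 -> H2 at depth 23
  Q 252.195.230.1: descend 111111001100001111100110 ; hops seen [H0,H2,H2] ; pick H2
  add 150.204.0.0/16 -> H3 at depth 16
  add 78.48.0.0/12 -> H4 at depth 12

== LOOKUPS ==
["H0","H2"]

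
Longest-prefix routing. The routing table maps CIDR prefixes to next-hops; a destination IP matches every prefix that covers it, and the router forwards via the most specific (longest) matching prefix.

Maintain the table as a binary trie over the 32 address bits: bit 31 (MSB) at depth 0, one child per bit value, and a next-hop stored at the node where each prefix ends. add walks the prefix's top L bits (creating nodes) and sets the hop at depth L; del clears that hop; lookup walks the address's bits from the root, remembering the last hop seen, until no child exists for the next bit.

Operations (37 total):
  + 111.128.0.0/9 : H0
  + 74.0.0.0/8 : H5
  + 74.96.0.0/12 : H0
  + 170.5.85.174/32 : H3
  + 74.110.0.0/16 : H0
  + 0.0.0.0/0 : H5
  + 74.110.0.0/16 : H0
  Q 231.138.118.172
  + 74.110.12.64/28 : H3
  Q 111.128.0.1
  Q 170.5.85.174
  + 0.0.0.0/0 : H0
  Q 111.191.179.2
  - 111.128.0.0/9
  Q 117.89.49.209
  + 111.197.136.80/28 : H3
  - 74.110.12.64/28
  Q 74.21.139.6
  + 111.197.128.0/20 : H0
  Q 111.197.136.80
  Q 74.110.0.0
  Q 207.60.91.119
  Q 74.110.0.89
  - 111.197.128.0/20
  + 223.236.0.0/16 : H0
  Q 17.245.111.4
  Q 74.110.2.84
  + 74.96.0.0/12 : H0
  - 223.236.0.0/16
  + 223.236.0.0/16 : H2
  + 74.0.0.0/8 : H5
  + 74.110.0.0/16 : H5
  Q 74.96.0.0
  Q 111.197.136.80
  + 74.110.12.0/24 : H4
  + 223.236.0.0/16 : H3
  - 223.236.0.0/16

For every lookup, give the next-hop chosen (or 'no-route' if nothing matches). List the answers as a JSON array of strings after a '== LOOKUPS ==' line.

Trace:
  + 111.128.0.0/9 (H0) depth=9
  + 74.0.0.0/8 (H5) depth=8
  + 74.96.0.0/12 (H0) depth=12
  + 170.5.85.174/32 (H3) depth=32
  + 74.110.0.0/16 (H0) depth=16
  + 0.0.0.0/0 (H5) depth=0
  + 74.110.0.0/16 (H0) depth=16
  lookup 231.138.118.172: bits 1 walk d0:H5→d1:- -> H5
  + 74.110.12.64/28 (H3) depth=28
  lookup 111.128.0.1: bits 011011111 walk d0:H5→d1:-→d2:-→d3:-→d4:-→d5:-→d6:-→d7:-→d8:-→d9:H0 -> H0
  lookup 170.5.85.174: bits 10101010000001010101010110101110 walk d0:H5→d1:-→d2:-→d3:-→d4:-→d5:-→d6:-→d7:-→d8:-→d9:-→d10:-→d11:-→d12:-→d13:-→d14:-→d15:-→d16:-→d17:-→d18:-→d19:-→d20:-→d21:-→d22:-→d23:-→d24:-→d25:-→d26:-→d27:-→d28:-→d29:-→d30:-→d31:-→d32:H3 -> H3
  + 0.0.0.0/0 (H0) depth=0
  lookup 111.191.179.2: bits 011011111 walk d0:H0→d1:-→d2:-→d3:-→d4:-→d5:-→d6:-→d7:-→d8:-→d9:H0 -> H0
  - 111.128.0.0/9 clear@9
  lookup 117.89.49.209: bits 011 walk d0:H0→d1:-→d2:-→d3:- -> H0
  + 111.197.136.80/28 (H3) depth=28
  - 74.110.12.64/28 clear@28
  lookup 74.21.139.6: bits 010010100 walk d0:H0→d1:-→d2:-→d3:-→d4:-→d5:-→d6:-→d7:-→d8:H5→d9:- -> H5
  + 111.197.128.0/20 (H0) depth=20
  lookup 111.197.136.80: bits 0110111111000101100010000101 walk d0:H0→d1:-→d2:-→d3:-→d4:-→d5:-→d6:-→d7:-→d8:-→d9:-→d10:-→d11:-→d12:-→d13:-→d14:-→d15:-→d16:-→d17:-→d18:-→d19:-→d20:H0→d21:-→d22:-→d23:-→d24:-→d25:-→d26:-→d27:-→d28:H3 -> H3
  lookup 74.110.0.0: bits 01001010011011100000 walk d0:H0→d1:-→d2:-→d3:-→d4:-→d5:-→d6:-→d7:-→d8:H5→d9:-→d10:-→d11:-→d12:H0→d13:-→d14:-→d15:-→d16:H0→d17:-→d18:-→d19:-→d20:- -> H0
  lookup 207.60.91.119: bits 1 walk d0:H0→d1:- -> H0
  lookup 74.110.0.89: bits 01001010011011100000 walk d0:H0→d1:-→d2:-→d3:-→d4:-→d5:-→d6:-→d7:-→d8:H5→d9:-→d10:-→d11:-→d12:H0→d13:-→d14:-→d15:-→d16:H0→d17:-→d18:-→d19:-→d20:- -> H0
  - 111.197.128.0/20 clear@20
  + 223.236.0.0/16 (H0) depth=16
  lookup 17.245.111.4: bits 0 walk d0:H0→d1:- -> H0
  lookup 74.110.2.84: bits 01001010011011100000 walk d0:H0→d1:-→d2:-→d3:-→d4:-→d5:-→d6:-→d7:-→d8:H5→d9:-→d10:-→d11:-→d12:H0→d13:-→d14:-→d15:-→d16:H0→d17:-→d18:-→d19:-→d20:- -> H0
  + 74.96.0.0/12 (H0) depth=12
  - 223.236.0.0/16 clear@16
  + 223.236.0.0/16 (H2) depth=16
  + 74.0.0.0/8 (H5) depth=8
  + 74.110.0.0/16 (H5) depth=16
  lookup 74.96.0.0: bits 010010100110 walk d0:H0→d1:-→d2:-→d3:-→d4:-→d5:-→d6:-→d7:-→d8:H5→d9:-→d10:-→d11:-→d12:H0 -> H0
  lookup 111.197.136.80: bits 0110111111000101100010000101 walk d0:H0→d1:-→d2:-→d3:-→d4:-→d5:-→d6:-→d7:-→d8:-→d9:-→d10:-→d11:-→d12:-→d13:-→d14:-→d15:-→d16:-→d17:-→d18:-→d19:-→d20:-→d21:-→d22:-→d23:-→d24:-→d25:-→d26:-→d27:-→d28:H3 -> H3
  + 74.110.12.0/24 (H4) depth=24
  + 223.236.0.0/16 (H3) depth=16
  - 223.236.0.0/16 clear@16

== LOOKUPS ==
["H5","H0","H3","H0","H0","H5","H3","H0","H0","H0","H0","H0","H0","H3"]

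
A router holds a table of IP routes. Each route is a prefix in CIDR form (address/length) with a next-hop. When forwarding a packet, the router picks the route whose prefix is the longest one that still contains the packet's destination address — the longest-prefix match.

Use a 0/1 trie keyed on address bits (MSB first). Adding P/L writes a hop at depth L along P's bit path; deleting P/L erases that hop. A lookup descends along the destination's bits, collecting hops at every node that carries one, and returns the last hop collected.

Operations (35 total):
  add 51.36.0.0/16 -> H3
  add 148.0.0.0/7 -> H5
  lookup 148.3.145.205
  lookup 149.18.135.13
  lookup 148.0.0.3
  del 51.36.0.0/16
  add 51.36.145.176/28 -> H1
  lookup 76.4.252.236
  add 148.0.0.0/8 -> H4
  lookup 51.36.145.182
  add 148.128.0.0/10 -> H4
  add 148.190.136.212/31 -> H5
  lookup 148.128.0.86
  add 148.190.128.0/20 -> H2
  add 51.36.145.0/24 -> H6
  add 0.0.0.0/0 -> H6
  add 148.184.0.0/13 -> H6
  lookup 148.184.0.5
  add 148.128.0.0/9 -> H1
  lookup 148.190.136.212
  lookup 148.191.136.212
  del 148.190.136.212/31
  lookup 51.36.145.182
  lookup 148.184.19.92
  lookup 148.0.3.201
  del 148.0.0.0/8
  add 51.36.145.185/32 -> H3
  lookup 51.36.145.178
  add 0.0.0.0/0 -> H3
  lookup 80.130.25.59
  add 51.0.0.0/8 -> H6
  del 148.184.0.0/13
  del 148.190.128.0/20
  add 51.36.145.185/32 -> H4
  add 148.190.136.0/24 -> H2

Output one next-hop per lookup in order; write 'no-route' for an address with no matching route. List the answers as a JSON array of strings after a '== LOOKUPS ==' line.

Trace:
  add 51.36.0.0/16 -> H3 at depth 16
  add 148.0.0.0/7 -> H5 at depth 7
  lookup 148.3.145.205: bits 1001010 walk d0:-→d1:-→d2:-→d3:-→d4:-→d5:-→d6:-→d7:H5 -> H5
  lookup 149.18.135.13: bits 1001010 walk d0:-→d1:-→d2:-→d3:-→d4:-→d5:-→d6:-→d7:H5 -> H5
  lookup 148.0.0.3: bits 1001010 walk d0:-→d1:-→d2:-→d3:-→d4:-→d5:-→d6:-→d7:H5 -> H5
  - 51.36.0.0/16 clear@16
  add 51.36.145.176/28 -> H1 at depth 28
  lookup 76.4.252.236: bits 0 walk d0:-→d1:- -> no-route
  add 148.0.0.0/8 -> H4 at depth 8
  lookup 51.36.145.182: bits 0011001100100100100100011011 walk d0:-→d1:-→d2:-→d3:-→d4:-→d5:-→d6:-→d7:-→d8:-→d9:-→d10:-→d11:-→d12:-→d13:-→d14:-→d15:-→d16:-→d17:-→d18:-→d19:-→d20:-→d21:-→d22:-→d23:-→d24:-→d25:-→d26:-→d27:-→d28:H1 -> H1
  add 148.128.0.0/10 -> H4 at depth 10
  add 148.190.136.212/31 -> H5 at depth 31
  lookup 148.128.0.86: bits 1001010010 walk d0:-→d1:-→d2:-→d3:-→d4:-→d5:-→d6:-→d7:H5→d8:H4→d9:-→d10:H4 -> H4
  add 148.190.128.0/20 -> H2 at depth 20
  add 51.36.145.0/24 -> H6 at depth 24
  add 0.0.0.0/0 -> H6 at depth 0
  add 148.184.0.0/13 -> H6 at depth 13
  lookup 148.184.0.5: bits 1001010010111 walk d0:H6→d1:-→d2:-→d3:-→d4:-→d5:-→d6:-→d7:H5→d8:H4→d9:-→d10:H4→d11:-→d12:-→d13:H6 -> H6
  add 148.128.0.0/9 -> H1 at depth 9
  lookup 148.190.136.212: bits 1001010010111110100010001101010 walk d0:H6→d1:-→d2:-→d3:-→d4:-→d5:-→d6:-→d7:H5→d8:H4→d9:H1→d10:H4→d11:-→d12:-→d13:H6→d14:-→d15:-→d16:-→d17:-→d18:-→d19:-→d20:H2→d21:-→d22:-→d23:-→d24:-→d25:-→d26:-→d27:-→d28:-→d29:-→d30:-→d31:H5 -> H5
  lookup 148.191.136.212: bits 100101001011111 walk d0:H6→d1:-→d2:-→d3:-→d4:-→d5:-→d6:-→d7:H5→d8:H4→d9:H1→d10:H4→d11:-→d12:-→d13:H6→d14:-→d15:- -> H6
  - 148.190.136.212/31 clear@31
  lookup 51.36.145.182: bits 0011001100100100100100011011 walk d0:H6→d1:-→d2:-→d3:-→d4:-→d5:-→d6:-→d7:-→d8:-→d9:-→d10:-→d11:-→d12:-→d13:-→d14:-→d15:-→d16:-→d17:-→d18:-→d19:-→d20:-→d21:-→d22:-→d23:-→d24:H6→d25:-→d26:-→d27:-→d28:H1 -> H1
  lookup 148.184.19.92: bits 1001010010111 walk d0:H6→d1:-→d2:-→d3:-→d4:-→d5:-→d6:-→d7:H5→d8:H4→d9:H1→d10:H4→d11:-→d12:-→d13:H6 -> H6
  lookup 148.0.3.201: bits 10010100 walk d0:H6→d1:-→d2:-→d3:-→d4:-→d5:-→d6:-→d7:H5→d8:H4 -> H4
  - 148.0.0.0/8 clear@8
  add 51.36.145.185/32 -> H3 at depth 32
  lookup 51.36.145.178: bits 0011001100100100100100011011 walk d0:H6→d1:-→d2:-→d3:-→d4:-→d5:-→d6:-→d7:-→d8:-→d9:-→d10:-→d11:-→d12:-→d13:-→d14:-→d15:-→d16:-→d17:-→d18:-→d19:-→d20:-→d21:-→d22:-→d23:-→d24:H6→d25:-→d26:-→d27:-→d28:H1 -> H1
  add 0.0.0.0/0 -> H3 at depth 0
  lookup 80.130.25.59: bits 0 walk d0:H3→d1:- -> H3
  add 51.0.0.0/8 -> H6 at depth 8
  - 148.184.0.0/13 clear@13
  - 148.190.128.0/20 clear@20
  add 51.36.145.185/32 -> H4 at depth 32
  add 148.190.136.0/24 -> H2 at depth 24

== LOOKUPS ==
["H5","H5","H5","no-route","H1","H4","H6","H5","H6","H1","H6","H4","H1","H3"]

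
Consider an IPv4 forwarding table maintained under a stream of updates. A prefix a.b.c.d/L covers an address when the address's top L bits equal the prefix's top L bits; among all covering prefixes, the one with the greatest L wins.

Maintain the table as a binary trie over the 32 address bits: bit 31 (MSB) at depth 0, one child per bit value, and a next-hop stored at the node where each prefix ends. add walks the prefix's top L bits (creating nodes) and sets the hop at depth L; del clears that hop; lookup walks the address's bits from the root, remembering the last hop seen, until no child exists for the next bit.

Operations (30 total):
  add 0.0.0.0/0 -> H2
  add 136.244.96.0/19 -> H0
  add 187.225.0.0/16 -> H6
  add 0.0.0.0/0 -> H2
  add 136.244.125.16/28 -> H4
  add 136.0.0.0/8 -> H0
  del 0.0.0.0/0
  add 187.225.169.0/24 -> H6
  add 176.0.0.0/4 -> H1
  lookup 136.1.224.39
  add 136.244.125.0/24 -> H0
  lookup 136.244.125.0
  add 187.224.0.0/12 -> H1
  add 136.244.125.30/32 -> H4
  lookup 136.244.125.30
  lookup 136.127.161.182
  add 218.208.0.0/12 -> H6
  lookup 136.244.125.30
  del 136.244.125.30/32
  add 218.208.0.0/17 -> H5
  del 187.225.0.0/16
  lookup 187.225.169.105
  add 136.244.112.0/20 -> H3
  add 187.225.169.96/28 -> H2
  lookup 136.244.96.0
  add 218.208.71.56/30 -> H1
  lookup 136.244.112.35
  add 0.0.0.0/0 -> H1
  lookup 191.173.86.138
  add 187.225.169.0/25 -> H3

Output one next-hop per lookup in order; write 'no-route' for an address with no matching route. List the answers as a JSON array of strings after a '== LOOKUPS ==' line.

Apply in order:
  + 0.0.0.0/0 (H2) depth=0
  + 136.244.96.0/19 (H0) depth=19
  + 187.225.0.0/16 (H6) depth=16
  + 0.0.0.0/0 (H2) depth=0
  + 136.244.125.16/28 (H4) depth=28
  + 136.0.0.0/8 (H0) depth=8
  del 0.0.0.0/0 (clear depth 0)
  + 187.225.169.0/24 (H6) depth=24
  + 176.0.0.0/4 (H1) depth=4
  Q 136.1.224.39: descend 10001000 ; hops seen [H0] ; pick H0
  + 136.244.125.0/24 (H0) depth=24
  Q 136.244.125.0: descend 100010001111010001111101000 ; hops seen [H0,H0,H0] ; pick H0
  + 187.224.0.0/12 (H1) depth=12
  + 136.244.125.30/32 (H4) depth=32
  Q 136.244.125.30: descend 10001000111101000111110100011110 ; hops seen [H0,H0,H0,H4,H4] ; pick H4
  Q 136.127.161.182: descend 10001000 ; hops seen [H0] ; pick H0
  + 218.208.0.0/12 (H6) depth=12
  Q 136.244.125.30: descend 10001000111101000111110100011110 ; hops seen [H0,H0,H0,H4,H4] ; pick H4
  del 136.244.125.30/32 (clear depth 32)
  + 218.208.0.0/17 (H5) depth=17
  del 187.225.0.0/16 (clear depth 16)
  Q 187.225.169.105: descend 101110111110000110101001 ; hops seen [H1,H1,H6] ; pick H6
  + 136.244.112.0/20 (H3) depth=20
  + 187.225.169.96/28 (H2) depth=28
  Q 136.244.96.0: descend 1000100011110100011 ; hops seen [H0,H0] ; pick H0
  + 218.208.71.56/30 (H1) depth=30
  Q 136.244.112.35: descend 10001000111101000111 ; hops seen [H0,H0,H3] ; pick H3
  + 0.0.0.0/0 (H1) depth=0
  Q 191.173.86.138: descend 10111 ; hops seen [H1,H1] ; pick H1
  + 187.225.169.0/25 (H3) depth=25

== LOOKUPS ==
["H0","H0","H4","H0","H4","H6","H0","H3","H1"]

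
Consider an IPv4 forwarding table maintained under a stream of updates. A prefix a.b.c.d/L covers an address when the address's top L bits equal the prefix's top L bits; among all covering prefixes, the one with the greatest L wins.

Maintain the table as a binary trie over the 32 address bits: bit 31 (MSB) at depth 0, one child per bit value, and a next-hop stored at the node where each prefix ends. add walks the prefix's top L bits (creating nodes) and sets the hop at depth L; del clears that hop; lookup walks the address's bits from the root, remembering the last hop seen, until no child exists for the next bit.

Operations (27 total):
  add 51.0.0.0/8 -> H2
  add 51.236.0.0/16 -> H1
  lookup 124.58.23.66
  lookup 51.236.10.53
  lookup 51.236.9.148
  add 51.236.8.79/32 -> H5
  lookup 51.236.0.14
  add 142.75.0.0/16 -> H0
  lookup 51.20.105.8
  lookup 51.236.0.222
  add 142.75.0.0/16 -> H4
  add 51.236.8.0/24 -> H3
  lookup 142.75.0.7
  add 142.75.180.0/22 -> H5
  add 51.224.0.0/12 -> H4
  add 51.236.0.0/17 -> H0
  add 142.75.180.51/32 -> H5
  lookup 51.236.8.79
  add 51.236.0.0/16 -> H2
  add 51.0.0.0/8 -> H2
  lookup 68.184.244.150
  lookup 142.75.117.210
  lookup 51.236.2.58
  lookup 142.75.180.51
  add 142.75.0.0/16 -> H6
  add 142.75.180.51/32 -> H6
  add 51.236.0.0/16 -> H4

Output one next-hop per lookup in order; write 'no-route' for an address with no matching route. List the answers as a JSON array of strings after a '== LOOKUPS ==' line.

Apply in order:
  add 51.0.0.0/8 -> H2 at depth 8
  add 51.236.0.0/16 -> H1 at depth 16
  ? 124.58.23.66  path d0:-→d1:-  best=no-route
  ? 51.236.10.53  path d0:-→d1:-→d2:-→d3:-→d4:-→d5:-→d6:-→d7:-→d8:H2→d9:-→d10:-→d11:-→d12:-→d13:-→d14:-→d15:-→d16:H1  best=H1
  ? 51.236.9.148  path d0:-→d1:-→d2:-→d3:-→d4:-→d5:-→d6:-→d7:-→d8:H2→d9:-→d10:-→d11:-→d12:-→d13:-→d14:-→d15:-→d16:H1  best=H1
  add 51.236.8.79/32 -> H5 at depth 32
  ? 51.236.0.14  path d0:-→d1:-→d2:-→d3:-→d4:-→d5:-→d6:-→d7:-→d8:H2→d9:-→d10:-→d11:-→d12:-→d13:-→d14:-→d15:-→d16:H1→d17:-→d18:-→d19:-→d20:-  best=H1
  add 142.75.0.0/16 -> H0 at depth 16
  ? 51.20.105.8  path d0:-→d1:-→d2:-→d3:-→d4:-→d5:-→d6:-→d7:-→d8:H2  best=H2
  ? 51.236.0.222  path d0:-→d1:-→d2:-→d3:-→d4:-→d5:-→d6:-→d7:-→d8:H2→d9:-→d10:-→d11:-→d12:-→d13:-→d14:-→d15:-→d16:H1→d17:-→d18:-→d19:-→d20:-  best=H1
  add 142.75.0.0/16 -> H4 at depth 16
  add 51.236.8.0/24 -> H3 at depth 24
  ? 142.75.0.7  path d0:-→d1:-→d2:-→d3:-→d4:-→d5:-→d6:-→d7:-→d8:-→d9:-→d10:-→d11:-→d12:-→d13:-→d14:-→d15:-→d16:H4  best=H4
  add 142.75.180.0/22 -> H5 at depth 22
  add 51.224.0.0/12 -> H4 at depth 12
  add 51.236.0.0/17 -> H0 at depth 17
  add 142.75.180.51/32 -> H5 at depth 32
  ? 51.236.8.79  path d0:-→d1:-→d2:-→d3:-→d4:-→d5:-→d6:-→d7:-→d8:H2→d9:-→d10:-→d11:-→d12:H4→d13:-→d14:-→d15:-→d16:H1→d17:H0→d18:-→d19:-→d20:-→d21:-→d22:-→d23:-→d24:H3→d25:-→d26:-→d27:-→d28:-→d29:-→d30:-→d31:-→d32:H5  best=H5
  add 51.236.0.0/16 -> H2 at depth 16
  add 51.0.0.0/8 -> H2 at depth 8
  ? 68.184.244.150  path d0:-→d1:-  best=no-route
  ? 142.75.117.210  path d0:-→d1:-→d2:-→d3:-→d4:-→d5:-→d6:-→d7:-→d8:-→d9:-→d10:-→d11:-→d12:-→d13:-→d14:-→d15:-→d16:H4  best=H4
  ? 51.236.2.58  path d0:-→d1:-→d2:-→d3:-→d4:-→d5:-→d6:-→d7:-→d8:H2→d9:-→d10:-→d11:-→d12:H4→d13:-→d14:-→d15:-→d16:H2→d17:H0→d18:-→d19:-→d20:-  best=H0
  ? 142.75.180.51  path d0:-→d1:-→d2:-→d3:-→d4:-→d5:-→d6:-→d7:-→d8:-→d9:-→d10:-→d11:-→d12:-→d13:-→d14:-→d15:-→d16:H4→d17:-→d18:-→d19:-→d20:-→d21:-→d22:H5→d23:-→d24:-→d25:-→d26:-→d27:-→d28:-→d29:-→d30:-→d31:-→d32:H5  best=H5
  add 142.75.0.0/16 -> H6 at depth 16
  add 142.75.180.51/32 -> H6 at depth 32
  add 51.236.0.0/16 -> H4 at depth 16

== LOOKUPS ==
["no-route","H1","H1","H1","H2","H1","H4","H5","no-route","H4","H0","H5"]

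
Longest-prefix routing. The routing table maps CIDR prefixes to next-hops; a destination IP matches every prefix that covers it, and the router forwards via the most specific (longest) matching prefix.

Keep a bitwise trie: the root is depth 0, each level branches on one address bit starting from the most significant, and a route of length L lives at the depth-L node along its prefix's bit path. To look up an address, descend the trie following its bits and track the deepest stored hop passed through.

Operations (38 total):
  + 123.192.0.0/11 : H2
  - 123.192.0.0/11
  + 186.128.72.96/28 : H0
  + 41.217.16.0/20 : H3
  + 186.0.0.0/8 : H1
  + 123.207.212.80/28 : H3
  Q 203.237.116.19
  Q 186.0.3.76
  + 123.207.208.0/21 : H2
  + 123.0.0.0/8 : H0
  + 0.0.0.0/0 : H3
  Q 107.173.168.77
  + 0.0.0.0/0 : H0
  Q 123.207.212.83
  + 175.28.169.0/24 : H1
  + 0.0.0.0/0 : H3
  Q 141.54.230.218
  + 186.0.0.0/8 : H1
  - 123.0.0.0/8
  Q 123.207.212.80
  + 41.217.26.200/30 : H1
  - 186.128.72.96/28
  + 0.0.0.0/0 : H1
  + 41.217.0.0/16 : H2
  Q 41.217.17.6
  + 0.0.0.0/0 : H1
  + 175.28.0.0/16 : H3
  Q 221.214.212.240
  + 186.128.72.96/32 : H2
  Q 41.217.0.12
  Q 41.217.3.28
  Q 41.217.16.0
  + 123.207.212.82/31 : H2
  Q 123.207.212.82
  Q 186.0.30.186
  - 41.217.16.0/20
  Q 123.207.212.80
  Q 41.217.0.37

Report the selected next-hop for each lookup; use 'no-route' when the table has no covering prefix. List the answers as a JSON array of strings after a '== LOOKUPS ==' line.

Trace:
  add 123.192.0.0/11 -> H2 at depth 11
  del 123.192.0.0/11 (clear depth 11)
  add 186.128.72.96/28 -> H0 at depth 28
  add 41.217.16.0/20 -> H3 at depth 20
  add 186.0.0.0/8 -> H1 at depth 8
  add 123.207.212.80/28 -> H3 at depth 28
  lookup 203.237.116.19: bits 1 walk d0:-→d1:- -> no-route
  lookup 186.0.3.76: bits 10111010 walk d0:-→d1:-→d2:-→d3:-→d4:-→d5:-→d6:-→d7:-→d8:H1 -> H1
  add 123.207.208.0/21 -> H2 at depth 21
  add 123.0.0.0/8 -> H0 at depth 8
  add 0.0.0.0/0 -> H3 at depth 0
  lookup 107.173.168.77: bits 011 walk d0:H3→d1:-→d2:-→d3:- -> H3
  add 0.0.0.0/0 -> H0 at depth 0
  lookup 123.207.212.83: bits 0111101111001111110101000101 walk d0:H0→d1:-→d2:-→d3:-→d4:-→d5:-→d6:-→d7:-→d8:H0→d9:-→d10:-→d11:-→d12:-→d13:-→d14:-→d15:-→d16:-→d17:-→d18:-→d19:-→d20:-→d21:H2→d22:-→d23:-→d24:-→d25:-→d26:-→d27:-→d28:H3 -> H3
  add 175.28.169.0/24 -> H1 at depth 24
  add 0.0.0.0/0 -> H3 at depth 0
  lookup 141.54.230.218: bits 10 walk d0:H3→d1:-→d2:- -> H3
  add 186.0.0.0/8 -> H1 at depth 8
  del 123.0.0.0/8 (clear depth 8)
  lookup 123.207.212.80: bits 0111101111001111110101000101 walk d0:H3→d1:-→d2:-→d3:-→d4:-→d5:-→d6:-→d7:-→d8:-→d9:-→d10:-→d11:-→d12:-→d13:-→d14:-→d15:-→d16:-→d17:-→d18:-→d19:-→d20:-→d21:H2→d22:-→d23:-→d24:-→d25:-→d26:-→d27:-→d28:H3 -> H3
  add 41.217.26.200/30 -> H1 at depth 30
  del 186.128.72.96/28 (clear depth 28)
  add 0.0.0.0/0 -> H1 at depth 0
  add 41.217.0.0/16 -> H2 at depth 16
  lookup 41.217.17.6: bits 00101001110110010001 walk d0:H1→d1:-→d2:-→d3:-→d4:-→d5:-→d6:-→d7:-→d8:-→d9:-→d10:-→d11:-→d12:-→d13:-→d14:-→d15:-→d16:H2→d17:-→d18:-→d19:-→d20:H3 -> H3
  add 0.0.0.0/0 -> H1 at depth 0
  add 175.28.0.0/16 -> H3 at depth 16
  lookup 221.214.212.240: bits 1 walk d0:H1→d1:- -> H1
  add 186.128.72.96/32 -> H2 at depth 32
  lookup 41.217.0.12: bits 0010100111011001000 walk d0:H1→d1:-→d2:-→d3:-→d4:-→d5:-→d6:-→d7:-→d8:-→d9:-→d10:-→d11:-→d12:-→d13:-→d14:-→d15:-→d16:H2→d17:-→d18:-→d19:- -> H2
  lookup 41.217.3.28: bits 0010100111011001000 walk d0:H1→d1:-→d2:-→d3:-→d4:-→d5:-→d6:-→d7:-→d8:-→d9:-→d10:-→d11:-→d12:-→d13:-→d14:-→d15:-→d16:H2→d17:-→d18:-→d19:- -> H2
  lookup 41.217.16.0: bits 00101001110110010001 walk d0:H1→d1:-→d2:-→d3:-→d4:-→d5:-→d6:-→d7:-→d8:-→d9:-→d10:-→d11:-→d12:-→d13:-→d14:-→d15:-→d16:H2→d17:-→d18:-→d19:-→d20:H3 -> H3
  add 123.207.212.82/31 -> H2 at depth 31
  lookup 123.207.212.82: bits 0111101111001111110101000101001 walk d0:H1→d1:-→d2:-→d3:-→d4:-→d5:-→d6:-→d7:-→d8:-→d9:-→d10:-→d11:-→d12:-→d13:-→d14:-→d15:-→d16:-→d17:-→d18:-→d19:-→d20:-→d21:H2→d22:-→d23:-→d24:-→d25:-→d26:-→d27:-→d28:H3→d29:-→d30:-→d31:H2 -> H2
  lookup 186.0.30.186: bits 10111010 walk d0:H1→d1:-→d2:-→d3:-→d4:-→d5:-→d6:-→d7:-→d8:H1 -> H1
  del 41.217.16.0/20 (clear depth 20)
  lookup 123.207.212.80: bits 011110111100111111010100010100 walk d0:H1→d1:-→d2:-→d3:-→d4:-→d5:-→d6:-→d7:-→d8:-→d9:-→d10:-→d11:-→d12:-→d13:-→d14:-→d15:-→d16:-→d17:-→d18:-→d19:-→d20:-→d21:H2→d22:-→d23:-→d24:-→d25:-→d26:-→d27:-→d28:H3→d29:-→d30:- -> H3
  lookup 41.217.0.37: bits 0010100111011001000 walk d0:H1→d1:-→d2:-→d3:-→d4:-→d5:-→d6:-→d7:-→d8:-→d9:-→d10:-→d11:-→d12:-→d13:-→d14:-→d15:-→d16:H2→d17:-→d18:-→d19:- -> H2

== LOOKUPS ==
["no-route","H1","H3","H3","H3","H3","H3","H1","H2","H2","H3","H2","H1","H3","H2"]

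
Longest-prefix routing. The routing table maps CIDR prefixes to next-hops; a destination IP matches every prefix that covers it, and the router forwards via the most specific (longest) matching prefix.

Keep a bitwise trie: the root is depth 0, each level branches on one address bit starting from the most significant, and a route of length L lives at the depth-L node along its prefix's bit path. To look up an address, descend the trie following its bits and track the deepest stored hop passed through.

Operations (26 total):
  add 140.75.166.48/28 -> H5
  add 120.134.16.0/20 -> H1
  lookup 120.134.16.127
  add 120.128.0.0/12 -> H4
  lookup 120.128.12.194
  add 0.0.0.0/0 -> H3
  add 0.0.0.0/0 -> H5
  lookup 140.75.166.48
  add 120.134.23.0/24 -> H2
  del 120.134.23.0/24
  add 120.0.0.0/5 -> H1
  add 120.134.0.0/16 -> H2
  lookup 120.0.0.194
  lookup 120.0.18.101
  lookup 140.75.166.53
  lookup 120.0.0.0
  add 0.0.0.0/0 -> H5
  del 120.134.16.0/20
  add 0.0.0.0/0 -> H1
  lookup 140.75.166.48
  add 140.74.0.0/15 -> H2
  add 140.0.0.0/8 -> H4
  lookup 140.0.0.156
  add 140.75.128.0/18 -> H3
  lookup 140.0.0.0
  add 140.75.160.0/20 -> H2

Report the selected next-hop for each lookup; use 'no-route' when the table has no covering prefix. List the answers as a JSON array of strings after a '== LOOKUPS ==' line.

Process each operation:
  add 140.75.166.48/28 -> H5 at depth 28
  add 120.134.16.0/20 -> H1 at depth 20
  Q 120.134.16.127: descend 01111000100001100001 ; hops seen [H1] ; pick H1
  add 120.128.0.0/12 -> H4 at depth 12
  Q 120.128.12.194: descend 0111100010000 ; hops seen [H4] ; pick H4
  add 0.0.0.0/0 -> H3 at depth 0
  add 0.0.0.0/0 -> H5 at depth 0
  Q 140.75.166.48: descend 1000110001001011101001100011 ; hops seen [H5,H5] ; pick H5
  add 120.134.23.0/24 -> H2 at depth 24
  - 120.134.23.0/24 clear@24
  add 120.0.0.0/5 -> H1 at depth 5
  add 120.134.0.0/16 -> H2 at depth 16
  Q 120.0.0.194: descend 01111000 ; hops seen [H5,H1] ; pick H1
  Q 120.0.18.101: descend 01111000 ; hops seen [H5,H1] ; pick H1
  Q 140.75.166.53: descend 1000110001001011101001100011 ; hops seen [H5,H5] ; pick H5
  Q 120.0.0.0: descend 01111000 ; hops seen [H5,H1] ; pick H1
  add 0.0.0.0/0 -> H5 at depth 0
  - 120.134.16.0/20 clear@20
  add 0.0.0.0/0 -> H1 at depth 0
  Q 140.75.166.48: descend 1000110001001011101001100011 ; hops seen [H1,H5] ; pick H5
  add 140.74.0.0/15 -> H2 at depth 15
  add 140.0.0.0/8 -> H4 at depth 8
  Q 140.0.0.156: descend 100011000 ; hops seen [H1,H4] ; pick H4
  add 140.75.128.0/18 -> H3 at depth 18
  Q 140.0.0.0: descend 100011000 ; hops seen [H1,H4] ; pick H4
  add 140.75.160.0/20 -> H2 at depth 20

== LOOKUPS ==
["H1","H4","H5","H1","H1","H5","H1","H5","H4","H4"]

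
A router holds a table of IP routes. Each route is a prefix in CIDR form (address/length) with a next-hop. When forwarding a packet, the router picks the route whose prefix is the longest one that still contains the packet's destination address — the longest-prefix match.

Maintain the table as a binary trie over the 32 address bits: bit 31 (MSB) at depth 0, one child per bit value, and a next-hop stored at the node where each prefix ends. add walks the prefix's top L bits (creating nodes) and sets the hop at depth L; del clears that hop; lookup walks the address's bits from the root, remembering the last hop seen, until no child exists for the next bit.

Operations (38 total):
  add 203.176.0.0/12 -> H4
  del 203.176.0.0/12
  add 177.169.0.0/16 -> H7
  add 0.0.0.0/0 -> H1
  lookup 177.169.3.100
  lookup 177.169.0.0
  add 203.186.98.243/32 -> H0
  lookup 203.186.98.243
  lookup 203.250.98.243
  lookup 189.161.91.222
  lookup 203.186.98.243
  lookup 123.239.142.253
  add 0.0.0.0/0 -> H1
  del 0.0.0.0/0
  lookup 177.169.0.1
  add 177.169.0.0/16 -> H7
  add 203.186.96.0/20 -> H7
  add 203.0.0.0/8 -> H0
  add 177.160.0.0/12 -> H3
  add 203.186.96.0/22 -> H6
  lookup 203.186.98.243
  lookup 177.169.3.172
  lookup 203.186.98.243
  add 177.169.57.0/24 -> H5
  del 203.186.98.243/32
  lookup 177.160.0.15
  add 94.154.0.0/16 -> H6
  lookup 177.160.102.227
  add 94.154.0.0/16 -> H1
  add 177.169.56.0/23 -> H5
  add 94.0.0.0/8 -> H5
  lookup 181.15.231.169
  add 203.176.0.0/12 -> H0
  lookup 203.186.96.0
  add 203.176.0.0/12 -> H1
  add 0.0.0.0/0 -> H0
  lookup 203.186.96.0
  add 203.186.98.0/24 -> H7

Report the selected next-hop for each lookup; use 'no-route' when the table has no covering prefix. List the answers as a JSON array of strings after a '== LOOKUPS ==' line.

Trace:
  + 203.176.0.0/12 (H4) depth=12
  - 203.176.0.0/12 clear@12
  + 177.169.0.0/16 (H7) depth=16
  + 0.0.0.0/0 (H1) depth=0
  Q 177.169.3.100: descend 1011000110101001 ; hops seen [H1,H7] ; pick H7
  Q 177.169.0.0: descend 1011000110101001 ; hops seen [H1,H7] ; pick H7
  + 203.186.98.243/32 (H0) depth=32
  Q 203.186.98.243: descend 11001011101110100110001011110011 ; hops seen [H1,H0] ; pick H0
  Q 203.250.98.243: descend 110010111 ; hops seen [H1] ; pick H1
  Q 189.161.91.222: descend 1011 ; hops seen [H1] ; pick H1
  Q 203.186.98.243: descend 11001011101110100110001011110011 ; hops seen [H1,H0] ; pick H0
  Q 123.239.142.253: descend ε ; hops seen [H1] ; pick H1
  + 0.0.0.0/0 (H1) depth=0
  - 0.0.0.0/0 clear@0
  Q 177.169.0.1: descend 1011000110101001 ; hops seen [H7] ; pick H7
  + 177.169.0.0/16 (H7) depth=16
  + 203.186.96.0/20 (H7) depth=20
  + 203.0.0.0/8 (H0) depth=8
  + 177.160.0.0/12 (H3) depth=12
  + 203.186.96.0/22 (H6) depth=22
  Q 203.186.98.243: descend 11001011101110100110001011110011 ; hops seen [H0,H7,H6,H0] ; pick H0
  Q 177.169.3.172: descend 1011000110101001 ; hops seen [H3,H7] ; pick H7
  Q 203.186.98.243: descend 11001011101110100110001011110011 ; hops seen [H0,H7,H6,H0] ; pick H0
  + 177.169.57.0/24 (H5) depth=24
  - 203.186.98.243/32 clear@32
  Q 177.160.0.15: descend 101100011010 ; hops seen [H3] ; pick H3
  + 94.154.0.0/16 (H6) depth=16
  Q 177.160.102.227: descend 101100011010 ; hops seen [H3] ; pick H3
  + 94.154.0.0/16 (H1) depth=16
  + 177.169.56.0/23 (H5) depth=23
  + 94.0.0.0/8 (H5) depth=8
  Q 181.15.231.169: descend 10110 ; hops seen [∅] ; pick no-route
  + 203.176.0.0/12 (H0) depth=12
  Q 203.186.96.0: descend 1100101110111010011000 ; hops seen [H0,H0,H7,H6] ; pick H6
  + 203.176.0.0/12 (H1) depth=12
  + 0.0.0.0/0 (H0) depth=0
  Q 203.186.96.0: descend 1100101110111010011000 ; hops seen [H0,H0,H1,H7,H6] ; pick H6
  + 203.186.98.0/24 (H7) depth=24

== LOOKUPS ==
["H7","H7","H0","H1","H1","H0","H1","H7","H0","H7","H0","H3","H3","no-route","H6","H6"]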